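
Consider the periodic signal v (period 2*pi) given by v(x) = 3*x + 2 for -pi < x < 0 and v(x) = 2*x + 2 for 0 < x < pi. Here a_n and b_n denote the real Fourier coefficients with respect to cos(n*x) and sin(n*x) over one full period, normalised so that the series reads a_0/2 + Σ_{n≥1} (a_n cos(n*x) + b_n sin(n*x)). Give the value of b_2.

b_2 = 1/pi ∫_{-pi}^{pi} v(x) sin(2*x) dx.
Split the integral at the breakpoints.
Integrating by parts (boundary term plus one more integral), an antiderivative of (3*x + 2) sin(2*x) is -3*x*cos(2*x)/2 + 3*sin(2*x)/4 - cos(2*x); evaluating from -pi to 0: ∫_{-pi}^{0} (3*x + 2) sin(2*x) dx = (-1) - (-1 + 3*pi/2) = -3*pi/2.
Integrating by parts (boundary term plus one more integral), an antiderivative of (2*x + 2) sin(2*x) is -x*cos(2*x) + sin(2*x)/2 - cos(2*x); evaluating from 0 to pi: ∫_{0}^{pi} (2*x + 2) sin(2*x) dx = (-pi - 1) - (-1) = -pi.
Summing the pieces and multiplying by (1/pi) gives b_2 = -5/2.

-5/2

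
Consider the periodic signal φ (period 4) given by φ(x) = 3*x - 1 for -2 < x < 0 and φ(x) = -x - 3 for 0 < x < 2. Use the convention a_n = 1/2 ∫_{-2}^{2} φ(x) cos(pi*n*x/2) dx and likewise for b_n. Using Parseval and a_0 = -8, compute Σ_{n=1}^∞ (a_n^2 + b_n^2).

Parseval: a_0^2/2 + Σ_{n≥1} (a_n^2+b_n^2) = 1/2 ∫_{-2}^{2} φ(x)^2 dx = 106/3.
Subtract a_0^2/2 = 32: Σ (a_n^2+b_n^2) = 10/3.

10/3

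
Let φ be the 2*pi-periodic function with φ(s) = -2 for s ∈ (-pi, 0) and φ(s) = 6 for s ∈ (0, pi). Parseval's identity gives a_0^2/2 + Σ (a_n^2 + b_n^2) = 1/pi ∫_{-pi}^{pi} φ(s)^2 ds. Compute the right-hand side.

1/pi ∫_{-pi}^{pi} φ(s)^2 ds = 1/pi · (40*pi) = 40.

40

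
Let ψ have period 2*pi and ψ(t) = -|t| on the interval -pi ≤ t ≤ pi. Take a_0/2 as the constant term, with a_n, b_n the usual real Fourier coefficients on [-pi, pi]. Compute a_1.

a_1 = 1/pi ∫_{-pi}^{pi} ψ(t) cos(t) dt.
ψ is even and cos(t) is even, so the integrand is even and a_1 = 2/pi ∫_0^{pi} ψ(t) cos(t) dt.
Integrating by parts (boundary term plus one more integral), an antiderivative of (-t) cos(t) is -t*sin(t) - cos(t); evaluating from 0 to pi: ∫_{0}^{pi} (-t) cos(t) dt = (1) - (-1) = 2.
Hence a_1 = (2/pi)·(2) = 4/pi.

4/pi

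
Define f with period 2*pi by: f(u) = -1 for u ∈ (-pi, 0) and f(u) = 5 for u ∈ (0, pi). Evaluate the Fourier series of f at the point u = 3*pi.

u = 3*pi differs from u = pi by 1 full period(s), and the series is 2*pi-periodic.
At u = pi the one-sided limits are f(pi^-) = 5 and f(pi^+) = -1.
By Dirichlet's theorem the series converges to their average, [(5) + (-1)]/2 = 2.

2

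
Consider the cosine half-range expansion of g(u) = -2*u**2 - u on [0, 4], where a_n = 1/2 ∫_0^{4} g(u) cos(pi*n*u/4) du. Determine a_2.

-32/pi**2

a_2 = 1/2 ∫_0^{4} (-2*u**2 - u) cos(pi*u/2) du.
Integrating by parts twice (tabular method), an antiderivative of (-2*u**2 - u) cos(pi*u/2) is -4*u**2*sin(pi*u/2)/pi - 2*u*sin(pi*u/2)/pi - 16*u*cos(pi*u/2)/pi**2 + 32*sin(pi*u/2)/pi**3 - 4*cos(pi*u/2)/pi**2; evaluating from 0 to 4: ∫_{0}^{4} (-2*u**2 - u) cos(pi*u/2) du = (-68/pi**2) - (-4/pi**2) = -64/pi**2.
Hence a_2 = (1/2)·(-64/pi**2) = -32/pi**2.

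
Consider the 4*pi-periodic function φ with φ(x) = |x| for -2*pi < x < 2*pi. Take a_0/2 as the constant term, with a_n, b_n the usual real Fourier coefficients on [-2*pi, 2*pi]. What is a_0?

a_0 = (1/(2*pi)) ∫_{-2*pi}^{2*pi} φ(x) dx = (1/(2*pi)) · (4*pi**2) = 2*pi.

2*pi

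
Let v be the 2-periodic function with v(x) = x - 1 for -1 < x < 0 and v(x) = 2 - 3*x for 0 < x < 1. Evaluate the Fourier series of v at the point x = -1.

x = -1 differs from x = 1 by -1 full period(s), and the series is 2-periodic.
At x = 1 the one-sided limits are v(1^-) = -1 and v(1^+) = -2.
By Dirichlet's theorem the series converges to their average, [(-1) + (-2)]/2 = -3/2.

-3/2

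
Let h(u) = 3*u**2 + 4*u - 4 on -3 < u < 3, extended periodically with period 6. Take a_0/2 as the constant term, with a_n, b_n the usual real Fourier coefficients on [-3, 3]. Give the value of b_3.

b_3 = 1/3 ∫_{-3}^{3} h(u) sin(pi*u) du.
Integrating by parts twice (tabular method), an antiderivative of (3*u**2 + 4*u - 4) sin(pi*u) is -3*u**2*cos(pi*u)/pi + 6*u*sin(pi*u)/pi**2 - 4*u*cos(pi*u)/pi + 4*sin(pi*u)/pi**2 + 6*cos(pi*u)/pi**3 + 4*cos(pi*u)/pi; evaluating from -3 to 3: ∫_{-3}^{3} (3*u**2 + 4*u - 4) sin(pi*u) du = (-6/pi**3 + 35/pi) - (-6/pi**3 + 11/pi) = 24/pi.
Hence b_3 = (1/3)·(24/pi) = 8/pi.

8/pi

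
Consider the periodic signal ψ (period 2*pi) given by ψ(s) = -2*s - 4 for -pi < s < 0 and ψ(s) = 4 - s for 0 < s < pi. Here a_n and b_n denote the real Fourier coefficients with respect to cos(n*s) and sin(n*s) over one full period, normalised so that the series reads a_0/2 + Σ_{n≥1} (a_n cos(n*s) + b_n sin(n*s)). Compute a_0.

pi/2

a_0 = 1/pi ∫_{-pi}^{pi} ψ(s) ds = 1/pi · (pi**2/2) = pi/2.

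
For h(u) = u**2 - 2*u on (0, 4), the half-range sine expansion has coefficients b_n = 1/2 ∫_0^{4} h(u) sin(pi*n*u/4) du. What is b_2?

-8/pi

b_2 = 1/2 ∫_0^{4} (u**2 - 2*u) sin(pi*u/2) du.
Integrating by parts twice (tabular method), an antiderivative of (u**2 - 2*u) sin(pi*u/2) is -2*u**2*cos(pi*u/2)/pi + 8*u*sin(pi*u/2)/pi**2 + 4*u*cos(pi*u/2)/pi - 8*sin(pi*u/2)/pi**2 + 16*cos(pi*u/2)/pi**3; evaluating from 0 to 4: ∫_{0}^{4} (u**2 - 2*u) sin(pi*u/2) du = (-16/pi + 16/pi**3) - (16/pi**3) = -16/pi.
Hence b_2 = (1/2)·(-16/pi) = -8/pi.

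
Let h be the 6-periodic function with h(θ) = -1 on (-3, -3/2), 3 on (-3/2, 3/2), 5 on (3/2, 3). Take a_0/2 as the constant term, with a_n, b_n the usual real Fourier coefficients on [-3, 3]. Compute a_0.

5

a_0 = 1/3 ∫_{-3}^{3} h(θ) dθ = 1/3 · (15) = 5.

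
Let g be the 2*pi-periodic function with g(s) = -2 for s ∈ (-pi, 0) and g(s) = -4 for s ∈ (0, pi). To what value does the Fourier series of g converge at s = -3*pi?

s = -3*pi differs from s = pi by -2 full period(s), and the series is 2*pi-periodic.
At s = pi the one-sided limits are g(pi^-) = -4 and g(pi^+) = -2.
By Dirichlet's theorem the series converges to their average, [(-4) + (-2)]/2 = -3.

-3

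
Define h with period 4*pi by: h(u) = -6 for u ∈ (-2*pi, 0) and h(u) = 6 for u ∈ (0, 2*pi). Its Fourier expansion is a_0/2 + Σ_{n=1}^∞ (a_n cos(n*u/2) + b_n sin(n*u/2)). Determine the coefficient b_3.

b_3 = (1/(2*pi)) ∫_{-2*pi}^{2*pi} h(u) sin(3*u/2) du.
h is odd and sin(3*u/2) is odd, so the integrand is even and b_3 = 1/pi ∫_0^{2*pi} h(u) sin(3*u/2) du.
Directly, an antiderivative of (6) sin(3*u/2) is -4*cos(3*u/2); evaluating from 0 to 2*pi: ∫_{0}^{2*pi} (6) sin(3*u/2) du = (4) - (-4) = 8.
Hence b_3 = (1/pi)·(8) = 8/pi.

8/pi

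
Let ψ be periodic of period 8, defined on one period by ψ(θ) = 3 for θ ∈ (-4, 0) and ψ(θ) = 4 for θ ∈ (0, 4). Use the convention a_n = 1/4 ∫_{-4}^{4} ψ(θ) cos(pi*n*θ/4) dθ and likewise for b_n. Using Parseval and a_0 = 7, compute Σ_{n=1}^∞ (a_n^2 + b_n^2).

1/2

Parseval: a_0^2/2 + Σ_{n≥1} (a_n^2+b_n^2) = 1/4 ∫_{-4}^{4} ψ(θ)^2 dθ = 25.
Subtract a_0^2/2 = 49/2: Σ (a_n^2+b_n^2) = 1/2.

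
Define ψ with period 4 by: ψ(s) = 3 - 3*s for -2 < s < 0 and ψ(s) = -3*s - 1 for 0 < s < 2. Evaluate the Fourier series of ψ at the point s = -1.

ψ is continuous at s = -1 with value 6, so the series converges to 6 there.

6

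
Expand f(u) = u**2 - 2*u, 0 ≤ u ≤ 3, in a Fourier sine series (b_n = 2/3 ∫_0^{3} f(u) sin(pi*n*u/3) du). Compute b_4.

b_4 = 2/3 ∫_0^{3} (u**2 - 2*u) sin(4*pi*u/3) du.
Integrating by parts twice (tabular method), an antiderivative of (u**2 - 2*u) sin(4*pi*u/3) is -3*u**2*cos(4*pi*u/3)/(4*pi) + 9*u*sin(4*pi*u/3)/(8*pi**2) + 3*u*cos(4*pi*u/3)/(2*pi) - 9*sin(4*pi*u/3)/(8*pi**2) + 27*cos(4*pi*u/3)/(32*pi**3); evaluating from 0 to 3: ∫_{0}^{3} (u**2 - 2*u) sin(4*pi*u/3) du = (9*(3 - 8*pi**2)/(32*pi**3)) - (27/(32*pi**3)) = -9/(4*pi).
Hence b_4 = (2/3)·(-9/(4*pi)) = -3/(2*pi).

-3/(2*pi)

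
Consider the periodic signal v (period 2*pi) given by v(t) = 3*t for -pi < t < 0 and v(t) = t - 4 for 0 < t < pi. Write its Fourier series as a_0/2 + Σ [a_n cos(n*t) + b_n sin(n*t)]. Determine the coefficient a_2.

a_2 = 1/pi ∫_{-pi}^{pi} v(t) cos(2*t) dt.
Split the integral at the breakpoints.
Integrating by parts (boundary term plus one more integral), an antiderivative of (3*t) cos(2*t) is 3*t*sin(2*t)/2 + 3*cos(2*t)/4; evaluating from -pi to 0: ∫_{-pi}^{0} (3*t) cos(2*t) dt = (3/4) - (3/4) = 0.
Integrating by parts (boundary term plus one more integral), an antiderivative of (t - 4) cos(2*t) is t*sin(2*t)/2 - 2*sin(2*t) + cos(2*t)/4; evaluating from 0 to pi: ∫_{0}^{pi} (t - 4) cos(2*t) dt = (1/4) - (1/4) = 0.
Summing the pieces and multiplying by (1/pi) gives a_2 = 0.

0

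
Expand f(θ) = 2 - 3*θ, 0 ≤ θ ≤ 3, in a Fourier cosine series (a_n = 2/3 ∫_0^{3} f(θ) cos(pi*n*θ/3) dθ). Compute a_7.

36/(49*pi**2)

a_7 = 2/3 ∫_0^{3} (2 - 3*θ) cos(7*pi*θ/3) dθ.
Integrating by parts (boundary term plus one more integral), an antiderivative of (2 - 3*θ) cos(7*pi*θ/3) is -9*θ*sin(7*pi*θ/3)/(7*pi) + 6*sin(7*pi*θ/3)/(7*pi) - 27*cos(7*pi*θ/3)/(49*pi**2); evaluating from 0 to 3: ∫_{0}^{3} (2 - 3*θ) cos(7*pi*θ/3) dθ = (27/(49*pi**2)) - (-27/(49*pi**2)) = 54/(49*pi**2).
Hence a_7 = (2/3)·(54/(49*pi**2)) = 36/(49*pi**2).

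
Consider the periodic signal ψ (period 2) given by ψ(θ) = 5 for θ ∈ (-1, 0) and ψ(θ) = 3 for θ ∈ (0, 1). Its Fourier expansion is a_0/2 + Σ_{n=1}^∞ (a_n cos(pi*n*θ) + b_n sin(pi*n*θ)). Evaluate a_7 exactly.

a_7 = ∫_{-1}^{1} ψ(θ) cos(7*pi*θ) dθ.
Split the integral at the breakpoints.
Directly, an antiderivative of (5) cos(7*pi*θ) is 5*sin(7*pi*θ)/(7*pi); evaluating from -1 to 0: ∫_{-1}^{0} (5) cos(7*pi*θ) dθ = (0) - (0) = 0.
Directly, an antiderivative of (3) cos(7*pi*θ) is 3*sin(7*pi*θ)/(7*pi); evaluating from 0 to 1: ∫_{0}^{1} (3) cos(7*pi*θ) dθ = (0) - (0) = 0.
Summing the pieces gives a_7 = 0.

0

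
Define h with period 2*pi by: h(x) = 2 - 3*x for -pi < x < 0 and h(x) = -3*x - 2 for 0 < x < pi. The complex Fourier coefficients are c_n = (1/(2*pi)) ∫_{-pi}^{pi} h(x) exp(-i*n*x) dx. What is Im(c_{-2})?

Since h is real-valued, Im(c_{-2}) = -(1/(2*pi)) ∫_{-pi}^{pi} h(x) sin(-2*x) dx = b_{2}/2.
h is odd and sin(-2*x) is odd, so the integrand is even: ∫_{-pi}^{pi} h(x) sin(-2*x) dx = 2∫_0^{pi} h(x) sin(-2*x) dx.
Integrating by parts (boundary term plus one more integral), an antiderivative of (-3*x - 2) sin(-2*x) is -3*x*cos(2*x)/2 + 3*sin(2*x)/4 - cos(2*x); evaluating from 0 to pi: ∫_{0}^{pi} (-3*x - 2) sin(-2*x) dx = (-3*pi/2 - 1) - (-1) = -3*pi/2.
So ∫_{-pi}^{pi} h(x) sin(-2*x) dx = -3*pi.
Hence Im(c_{-2}) = (-1/(2*pi))·(-3*pi) = 3/2.

3/2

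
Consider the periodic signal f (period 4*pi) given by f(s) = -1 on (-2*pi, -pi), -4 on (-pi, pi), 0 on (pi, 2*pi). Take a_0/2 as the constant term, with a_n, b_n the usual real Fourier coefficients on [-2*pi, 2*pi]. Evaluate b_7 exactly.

b_7 = (1/(2*pi)) ∫_{-2*pi}^{2*pi} f(s) sin(7*s/2) ds.
Split the integral at the breakpoints.
Directly, an antiderivative of (-1) sin(7*s/2) is 2*cos(7*s/2)/7; evaluating from -2*pi to -pi: ∫_{-2*pi}^{-pi} (-1) sin(7*s/2) ds = (0) - (-2/7) = 2/7.
Directly, an antiderivative of (-4) sin(7*s/2) is 8*cos(7*s/2)/7; evaluating from -pi to pi: ∫_{-pi}^{pi} (-4) sin(7*s/2) ds = (0) - (0) = 0.
∫_{pi}^{2*pi} (0) sin(7*s/2) ds = 0.
Summing the pieces and multiplying by (1/(2*pi)) gives b_7 = 1/(7*pi).

1/(7*pi)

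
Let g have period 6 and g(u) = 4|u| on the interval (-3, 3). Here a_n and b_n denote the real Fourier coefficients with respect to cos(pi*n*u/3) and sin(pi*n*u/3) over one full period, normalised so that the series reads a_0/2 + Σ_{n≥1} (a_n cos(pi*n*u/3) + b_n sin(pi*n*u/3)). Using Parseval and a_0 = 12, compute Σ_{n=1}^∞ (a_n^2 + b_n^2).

Parseval: a_0^2/2 + Σ_{n≥1} (a_n^2+b_n^2) = 1/3 ∫_{-3}^{3} g(u)^2 du = 96.
Subtract a_0^2/2 = 72: Σ (a_n^2+b_n^2) = 24.

24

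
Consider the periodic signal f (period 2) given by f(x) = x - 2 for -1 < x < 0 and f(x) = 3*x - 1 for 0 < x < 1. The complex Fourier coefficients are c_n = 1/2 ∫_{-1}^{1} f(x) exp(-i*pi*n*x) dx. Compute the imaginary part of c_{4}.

1/(2*pi)

Since f is real-valued, Im(c_{4}) = -1/2 ∫_{-1}^{1} f(x) sin(4*pi*x) dx = -b_{4}/2.
Split the integral at the breakpoints.
Integrating by parts (boundary term plus one more integral), an antiderivative of (x - 2) sin(4*pi*x) is -x*cos(4*pi*x)/(4*pi) + sin(4*pi*x)/(16*pi**2) + cos(4*pi*x)/(2*pi); evaluating from -1 to 0: ∫_{-1}^{0} (x - 2) sin(4*pi*x) dx = (1/(2*pi)) - (3/(4*pi)) = -1/(4*pi).
Integrating by parts (boundary term plus one more integral), an antiderivative of (3*x - 1) sin(4*pi*x) is -3*x*cos(4*pi*x)/(4*pi) + 3*sin(4*pi*x)/(16*pi**2) + cos(4*pi*x)/(4*pi); evaluating from 0 to 1: ∫_{0}^{1} (3*x - 1) sin(4*pi*x) dx = (-1/(2*pi)) - (1/(4*pi)) = -3/(4*pi).
So ∫_{-1}^{1} f(x) sin(4*pi*x) dx = -1/pi.
Hence Im(c_{4}) = (-1/2)·(-1/pi) = 1/(2*pi).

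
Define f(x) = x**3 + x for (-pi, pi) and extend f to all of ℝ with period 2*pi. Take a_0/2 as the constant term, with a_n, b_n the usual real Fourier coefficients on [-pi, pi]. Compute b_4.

b_4 = 1/pi ∫_{-pi}^{pi} f(x) sin(4*x) dx.
f is odd and sin(4*x) is odd, so the integrand is even and b_4 = 2/pi ∫_0^{pi} f(x) sin(4*x) dx.
Integrating by parts three times (tabular method), an antiderivative of (x**3 + x) sin(4*x) is -x**3*cos(4*x)/4 + 3*x**2*sin(4*x)/16 - 5*x*cos(4*x)/32 + 5*sin(4*x)/128; evaluating from 0 to pi: ∫_{0}^{pi} (x**3 + x) sin(4*x) dx = (-pi*(5 + 8*pi**2)/32) - (0) = -pi*(5 + 8*pi**2)/32.
Hence b_4 = (2/pi)·(-pi*(5 + 8*pi**2)/32) = -pi**2/2 - 5/16.

-pi**2/2 - 5/16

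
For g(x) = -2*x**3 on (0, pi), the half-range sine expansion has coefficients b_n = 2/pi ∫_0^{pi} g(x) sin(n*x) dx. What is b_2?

b_2 = 2/pi ∫_0^{pi} (-2*x**3) sin(2*x) dx.
Integrating by parts three times (tabular method), an antiderivative of (-2*x**3) sin(2*x) is x**3*cos(2*x) - 3*x**2*sin(2*x)/2 - 3*x*cos(2*x)/2 + 3*sin(2*x)/4; evaluating from 0 to pi: ∫_{0}^{pi} (-2*x**3) sin(2*x) dx = (pi*(-3/2 + pi**2)) - (0) = pi*(-3/2 + pi**2).
Hence b_2 = (2/pi)·(pi*(-3/2 + pi**2)) = -3 + 2*pi**2.

-3 + 2*pi**2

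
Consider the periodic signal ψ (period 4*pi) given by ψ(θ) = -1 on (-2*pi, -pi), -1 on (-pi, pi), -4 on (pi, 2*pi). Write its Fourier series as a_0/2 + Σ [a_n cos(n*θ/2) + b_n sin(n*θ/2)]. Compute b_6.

1/pi

b_6 = (1/(2*pi)) ∫_{-2*pi}^{2*pi} ψ(θ) sin(3*θ) dθ.
Split the integral at the breakpoints.
Directly, an antiderivative of (-1) sin(3*θ) is cos(3*θ)/3; evaluating from -2*pi to -pi: ∫_{-2*pi}^{-pi} (-1) sin(3*θ) dθ = (-1/3) - (1/3) = -2/3.
Directly, an antiderivative of (-1) sin(3*θ) is cos(3*θ)/3; evaluating from -pi to pi: ∫_{-pi}^{pi} (-1) sin(3*θ) dθ = (-1/3) - (-1/3) = 0.
Directly, an antiderivative of (-4) sin(3*θ) is 4*cos(3*θ)/3; evaluating from pi to 2*pi: ∫_{pi}^{2*pi} (-4) sin(3*θ) dθ = (4/3) - (-4/3) = 8/3.
Summing the pieces and multiplying by (1/(2*pi)) gives b_6 = 1/pi.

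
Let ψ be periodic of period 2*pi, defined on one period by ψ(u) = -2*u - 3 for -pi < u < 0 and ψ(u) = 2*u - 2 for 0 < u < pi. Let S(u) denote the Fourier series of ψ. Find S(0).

-5/2

At u = 0 the one-sided limits are ψ(0^-) = -3 and ψ(0^+) = -2.
By Dirichlet's theorem the series converges to their average, [(-3) + (-2)]/2 = -5/2.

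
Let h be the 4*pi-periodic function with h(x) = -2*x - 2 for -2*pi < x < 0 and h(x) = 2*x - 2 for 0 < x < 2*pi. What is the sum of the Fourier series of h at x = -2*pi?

-2 + 4*pi

h is continuous at x = -2*pi with value -2 + 4*pi, so the series converges to -2 + 4*pi there.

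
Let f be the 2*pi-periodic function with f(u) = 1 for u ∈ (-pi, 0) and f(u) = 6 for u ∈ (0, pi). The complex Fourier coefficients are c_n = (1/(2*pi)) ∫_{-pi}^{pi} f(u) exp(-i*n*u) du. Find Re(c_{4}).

0

Since f is real-valued, Re(c_{4}) = (1/(2*pi)) ∫_{-pi}^{pi} f(u) cos(4*u) du = a_{4}/2.
Split the integral at the breakpoints.
Directly, an antiderivative of (1) cos(4*u) is sin(4*u)/4; evaluating from -pi to 0: ∫_{-pi}^{0} (1) cos(4*u) du = (0) - (0) = 0.
Directly, an antiderivative of (6) cos(4*u) is 3*sin(4*u)/2; evaluating from 0 to pi: ∫_{0}^{pi} (6) cos(4*u) du = (0) - (0) = 0.
So ∫_{-pi}^{pi} f(u) cos(4*u) du = 0.
Hence Re(c_{4}) = (1/(2*pi))·(0) = 0.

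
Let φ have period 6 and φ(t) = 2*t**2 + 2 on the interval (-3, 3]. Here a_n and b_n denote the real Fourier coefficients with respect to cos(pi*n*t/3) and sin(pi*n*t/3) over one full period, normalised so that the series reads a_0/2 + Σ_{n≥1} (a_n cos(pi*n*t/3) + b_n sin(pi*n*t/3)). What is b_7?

0

b_7 = 1/3 ∫_{-3}^{3} φ(t) sin(7*pi*t/3) dt.
φ is even and sin(7*pi*t/3) is odd, so the integrand is odd over a symmetric interval and the integral vanishes.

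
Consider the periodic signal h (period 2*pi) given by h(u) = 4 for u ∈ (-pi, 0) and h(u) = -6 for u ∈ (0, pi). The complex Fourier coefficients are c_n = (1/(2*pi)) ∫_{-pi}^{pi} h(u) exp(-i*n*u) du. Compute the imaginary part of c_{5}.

2/pi

Since h is real-valued, Im(c_{5}) = -(1/(2*pi)) ∫_{-pi}^{pi} h(u) sin(5*u) du = -b_{5}/2.
Split the integral at the breakpoints.
Directly, an antiderivative of (4) sin(5*u) is -4*cos(5*u)/5; evaluating from -pi to 0: ∫_{-pi}^{0} (4) sin(5*u) du = (-4/5) - (4/5) = -8/5.
Directly, an antiderivative of (-6) sin(5*u) is 6*cos(5*u)/5; evaluating from 0 to pi: ∫_{0}^{pi} (-6) sin(5*u) du = (-6/5) - (6/5) = -12/5.
So ∫_{-pi}^{pi} h(u) sin(5*u) du = -4.
Hence Im(c_{5}) = (-1/(2*pi))·(-4) = 2/pi.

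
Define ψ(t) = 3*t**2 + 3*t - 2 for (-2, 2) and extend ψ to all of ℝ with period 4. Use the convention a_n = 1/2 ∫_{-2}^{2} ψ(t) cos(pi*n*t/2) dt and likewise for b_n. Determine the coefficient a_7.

-48/(49*pi**2)

a_7 = 1/2 ∫_{-2}^{2} ψ(t) cos(7*pi*t/2) dt.
Integrating by parts twice (tabular method), an antiderivative of (3*t**2 + 3*t - 2) cos(7*pi*t/2) is 6*t**2*sin(7*pi*t/2)/(7*pi) + 6*t*sin(7*pi*t/2)/(7*pi) + 24*t*cos(7*pi*t/2)/(49*pi**2) - 4*sin(7*pi*t/2)/(7*pi) - 48*sin(7*pi*t/2)/(343*pi**3) + 12*cos(7*pi*t/2)/(49*pi**2); evaluating from -2 to 2: ∫_{-2}^{2} (3*t**2 + 3*t - 2) cos(7*pi*t/2) dt = (-60/(49*pi**2)) - (36/(49*pi**2)) = -96/(49*pi**2).
Hence a_7 = (1/2)·(-96/(49*pi**2)) = -48/(49*pi**2).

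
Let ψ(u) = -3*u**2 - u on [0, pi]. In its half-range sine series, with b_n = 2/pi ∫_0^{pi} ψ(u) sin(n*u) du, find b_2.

b_2 = 2/pi ∫_0^{pi} (-3*u**2 - u) sin(2*u) du.
Integrating by parts twice (tabular method), an antiderivative of (-3*u**2 - u) sin(2*u) is 3*u**2*cos(2*u)/2 - 3*u*sin(2*u)/2 + u*cos(2*u)/2 - sin(2*u)/4 - 3*cos(2*u)/4; evaluating from 0 to pi: ∫_{0}^{pi} (-3*u**2 - u) sin(2*u) du = (-3/4 + pi/2 + 3*pi**2/2) - (-3/4) = pi*(1 + 3*pi)/2.
Hence b_2 = (2/pi)·(pi*(1 + 3*pi)/2) = 1 + 3*pi.

1 + 3*pi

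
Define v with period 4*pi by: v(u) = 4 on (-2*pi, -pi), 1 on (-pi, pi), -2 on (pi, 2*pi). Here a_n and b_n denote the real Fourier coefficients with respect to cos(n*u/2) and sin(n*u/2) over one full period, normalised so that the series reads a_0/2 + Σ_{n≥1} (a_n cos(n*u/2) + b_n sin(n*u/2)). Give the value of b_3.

-2/pi

b_3 = (1/(2*pi)) ∫_{-2*pi}^{2*pi} v(u) sin(3*u/2) du.
Split the integral at the breakpoints.
Directly, an antiderivative of (4) sin(3*u/2) is -8*cos(3*u/2)/3; evaluating from -2*pi to -pi: ∫_{-2*pi}^{-pi} (4) sin(3*u/2) du = (0) - (8/3) = -8/3.
Directly, an antiderivative of (1) sin(3*u/2) is -2*cos(3*u/2)/3; evaluating from -pi to pi: ∫_{-pi}^{pi} (1) sin(3*u/2) du = (0) - (0) = 0.
Directly, an antiderivative of (-2) sin(3*u/2) is 4*cos(3*u/2)/3; evaluating from pi to 2*pi: ∫_{pi}^{2*pi} (-2) sin(3*u/2) du = (-4/3) - (0) = -4/3.
Summing the pieces and multiplying by (1/(2*pi)) gives b_3 = -2/pi.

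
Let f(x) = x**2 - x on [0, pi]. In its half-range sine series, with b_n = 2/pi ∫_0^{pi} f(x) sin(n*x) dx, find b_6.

1/3 - pi/3

b_6 = 2/pi ∫_0^{pi} (x**2 - x) sin(6*x) dx.
Integrating by parts twice (tabular method), an antiderivative of (x**2 - x) sin(6*x) is -x**2*cos(6*x)/6 + x*sin(6*x)/18 + x*cos(6*x)/6 - sin(6*x)/36 + cos(6*x)/108; evaluating from 0 to pi: ∫_{0}^{pi} (x**2 - x) sin(6*x) dx = (-pi**2/6 + 1/108 + pi/6) - (1/108) = pi*(1 - pi)/6.
Hence b_6 = (2/pi)·(pi*(1 - pi)/6) = 1/3 - pi/3.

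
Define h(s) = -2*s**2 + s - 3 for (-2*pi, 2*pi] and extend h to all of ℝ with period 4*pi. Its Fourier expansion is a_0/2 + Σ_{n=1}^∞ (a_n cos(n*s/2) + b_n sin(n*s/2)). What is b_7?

4/7

b_7 = (1/(2*pi)) ∫_{-2*pi}^{2*pi} h(s) sin(7*s/2) ds.
Integrating by parts twice (tabular method), an antiderivative of (-2*s**2 + s - 3) sin(7*s/2) is 4*s**2*cos(7*s/2)/7 - 16*s*sin(7*s/2)/49 - 2*s*cos(7*s/2)/7 + 4*sin(7*s/2)/49 + 262*cos(7*s/2)/343; evaluating from -2*pi to 2*pi: ∫_{-2*pi}^{2*pi} (-2*s**2 + s - 3) sin(7*s/2) ds = (-16*pi**2/7 - 262/343 + 4*pi/7) - (-16*pi**2/7 - 4*pi/7 - 262/343) = 8*pi/7.
Hence b_7 = (1/(2*pi))·(8*pi/7) = 4/7.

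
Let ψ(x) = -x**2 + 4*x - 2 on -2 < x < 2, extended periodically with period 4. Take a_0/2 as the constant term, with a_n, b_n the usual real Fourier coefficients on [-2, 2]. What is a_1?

a_1 = 1/2 ∫_{-2}^{2} ψ(x) cos(pi*x/2) dx.
Integrating by parts twice (tabular method), an antiderivative of (-x**2 + 4*x - 2) cos(pi*x/2) is -2*x**2*sin(pi*x/2)/pi + 8*x*sin(pi*x/2)/pi - 8*x*cos(pi*x/2)/pi**2 - 4*sin(pi*x/2)/pi + 16*sin(pi*x/2)/pi**3 + 16*cos(pi*x/2)/pi**2; evaluating from -2 to 2: ∫_{-2}^{2} (-x**2 + 4*x - 2) cos(pi*x/2) dx = (0) - (-32/pi**2) = 32/pi**2.
Hence a_1 = (1/2)·(32/pi**2) = 16/pi**2.

16/pi**2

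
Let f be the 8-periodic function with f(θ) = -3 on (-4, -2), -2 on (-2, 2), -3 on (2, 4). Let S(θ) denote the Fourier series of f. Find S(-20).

-3

θ = -20 differs from θ = -4 by -2 full period(s), and the series is 8-periodic.
f is continuous at θ = -4 with value -3, so the series converges to -3 there.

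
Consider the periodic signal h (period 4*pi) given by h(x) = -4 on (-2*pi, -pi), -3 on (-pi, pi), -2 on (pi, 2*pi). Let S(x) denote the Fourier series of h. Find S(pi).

At x = pi the one-sided limits are h(pi^-) = -3 and h(pi^+) = -2.
By Dirichlet's theorem the series converges to their average, [(-3) + (-2)]/2 = -5/2.

-5/2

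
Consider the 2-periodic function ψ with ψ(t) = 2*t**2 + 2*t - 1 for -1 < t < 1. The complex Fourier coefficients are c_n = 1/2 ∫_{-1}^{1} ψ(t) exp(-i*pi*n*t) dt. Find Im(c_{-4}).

-1/(2*pi)

Since ψ is real-valued, Im(c_{-4}) = -1/2 ∫_{-1}^{1} ψ(t) sin(-4*pi*t) dt = b_{4}/2.
Integrating by parts twice (tabular method), an antiderivative of (2*t**2 + 2*t - 1) sin(-4*pi*t) is t**2*cos(4*pi*t)/(2*pi) - t*sin(4*pi*t)/(4*pi**2) + t*cos(4*pi*t)/(2*pi) - sin(4*pi*t)/(8*pi**2) - cos(4*pi*t)/(4*pi) - cos(4*pi*t)/(16*pi**3); evaluating from -1 to 1: ∫_{-1}^{1} (2*t**2 + 2*t - 1) sin(-4*pi*t) dt = ((-1 + 12*pi**2)/(16*pi**3)) - ((-4*pi**2 - 1)/(16*pi**3)) = 1/pi.
Hence Im(c_{-4}) = (-1/2)·(1/pi) = -1/(2*pi).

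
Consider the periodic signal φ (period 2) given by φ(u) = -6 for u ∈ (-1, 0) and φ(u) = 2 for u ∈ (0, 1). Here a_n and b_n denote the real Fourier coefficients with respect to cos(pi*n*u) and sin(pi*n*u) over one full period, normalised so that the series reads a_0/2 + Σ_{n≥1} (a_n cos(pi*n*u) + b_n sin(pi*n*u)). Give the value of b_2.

0

b_2 = ∫_{-1}^{1} φ(u) sin(2*pi*u) du.
Split the integral at the breakpoints.
Directly, an antiderivative of (-6) sin(2*pi*u) is 3*cos(2*pi*u)/pi; evaluating from -1 to 0: ∫_{-1}^{0} (-6) sin(2*pi*u) du = (3/pi) - (3/pi) = 0.
Directly, an antiderivative of (2) sin(2*pi*u) is -cos(2*pi*u)/pi; evaluating from 0 to 1: ∫_{0}^{1} (2) sin(2*pi*u) du = (-1/pi) - (-1/pi) = 0.
Summing the pieces gives b_2 = 0.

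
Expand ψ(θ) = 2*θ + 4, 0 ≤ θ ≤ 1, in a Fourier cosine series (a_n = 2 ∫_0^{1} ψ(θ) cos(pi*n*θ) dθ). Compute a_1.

-8/pi**2

a_1 = 2 ∫_0^{1} (2*θ + 4) cos(pi*θ) dθ.
Integrating by parts (boundary term plus one more integral), an antiderivative of (2*θ + 4) cos(pi*θ) is 2*θ*sin(pi*θ)/pi + 4*sin(pi*θ)/pi + 2*cos(pi*θ)/pi**2; evaluating from 0 to 1: ∫_{0}^{1} (2*θ + 4) cos(pi*θ) dθ = (-2/pi**2) - (2/pi**2) = -4/pi**2.
Hence a_1 = 2·(-4/pi**2) = -8/pi**2.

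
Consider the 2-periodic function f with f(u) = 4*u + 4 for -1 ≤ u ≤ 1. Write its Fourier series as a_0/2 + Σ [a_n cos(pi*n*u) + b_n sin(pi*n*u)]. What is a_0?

8

a_0 = ∫_{-1}^{1} f(u) du = 8.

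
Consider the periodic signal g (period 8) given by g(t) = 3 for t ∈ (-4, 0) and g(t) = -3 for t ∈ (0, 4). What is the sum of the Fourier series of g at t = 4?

0

At t = 4 the one-sided limits are g(4^-) = -3 and g(4^+) = 3.
By Dirichlet's theorem the series converges to their average, [(-3) + (3)]/2 = 0.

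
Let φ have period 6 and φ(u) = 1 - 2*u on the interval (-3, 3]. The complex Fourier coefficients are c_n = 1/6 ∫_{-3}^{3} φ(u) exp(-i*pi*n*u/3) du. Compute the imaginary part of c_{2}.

Since φ is real-valued, Im(c_{2}) = -1/6 ∫_{-3}^{3} φ(u) sin(2*pi*u/3) du = -b_{2}/2.
Integrating by parts (boundary term plus one more integral), an antiderivative of (1 - 2*u) sin(2*pi*u/3) is 3*u*cos(2*pi*u/3)/pi - 9*sin(2*pi*u/3)/(2*pi**2) - 3*cos(2*pi*u/3)/(2*pi); evaluating from -3 to 3: ∫_{-3}^{3} (1 - 2*u) sin(2*pi*u/3) du = (15/(2*pi)) - (-21/(2*pi)) = 18/pi.
Hence Im(c_{2}) = (-1/6)·(18/pi) = -3/pi.

-3/pi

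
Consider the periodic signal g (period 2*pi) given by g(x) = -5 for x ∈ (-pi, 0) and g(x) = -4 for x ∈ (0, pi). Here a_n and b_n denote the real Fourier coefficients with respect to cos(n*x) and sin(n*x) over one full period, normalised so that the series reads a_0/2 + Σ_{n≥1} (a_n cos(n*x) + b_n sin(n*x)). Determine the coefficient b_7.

2/(7*pi)

b_7 = 1/pi ∫_{-pi}^{pi} g(x) sin(7*x) dx.
Split the integral at the breakpoints.
Directly, an antiderivative of (-5) sin(7*x) is 5*cos(7*x)/7; evaluating from -pi to 0: ∫_{-pi}^{0} (-5) sin(7*x) dx = (5/7) - (-5/7) = 10/7.
Directly, an antiderivative of (-4) sin(7*x) is 4*cos(7*x)/7; evaluating from 0 to pi: ∫_{0}^{pi} (-4) sin(7*x) dx = (-4/7) - (4/7) = -8/7.
Summing the pieces and multiplying by (1/pi) gives b_7 = 2/(7*pi).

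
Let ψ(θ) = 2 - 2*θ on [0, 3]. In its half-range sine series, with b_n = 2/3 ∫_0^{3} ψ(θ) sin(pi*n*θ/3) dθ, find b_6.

2/pi

b_6 = 2/3 ∫_0^{3} (2 - 2*θ) sin(2*pi*θ) dθ.
Integrating by parts (boundary term plus one more integral), an antiderivative of (2 - 2*θ) sin(2*pi*θ) is θ*cos(2*pi*θ)/pi - sin(2*pi*θ)/(2*pi**2) - cos(2*pi*θ)/pi; evaluating from 0 to 3: ∫_{0}^{3} (2 - 2*θ) sin(2*pi*θ) dθ = (2/pi) - (-1/pi) = 3/pi.
Hence b_6 = (2/3)·(3/pi) = 2/pi.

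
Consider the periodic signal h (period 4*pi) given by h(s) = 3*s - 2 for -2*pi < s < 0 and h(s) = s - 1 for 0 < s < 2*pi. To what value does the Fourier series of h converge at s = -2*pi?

-2*pi - 3/2

s = -2*pi differs from s = 2*pi by -1 full period(s), and the series is 4*pi-periodic.
At s = 2*pi the one-sided limits are h(2*pi^-) = -1 + 2*pi and h(2*pi^+) = -6*pi - 2.
By Dirichlet's theorem the series converges to their average, [(-1 + 2*pi) + (-6*pi - 2)]/2 = -2*pi - 3/2.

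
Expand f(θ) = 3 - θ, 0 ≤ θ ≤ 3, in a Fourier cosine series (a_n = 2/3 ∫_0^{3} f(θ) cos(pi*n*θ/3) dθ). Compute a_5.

a_5 = 2/3 ∫_0^{3} (3 - θ) cos(5*pi*θ/3) dθ.
Integrating by parts (boundary term plus one more integral), an antiderivative of (3 - θ) cos(5*pi*θ/3) is -3*θ*sin(5*pi*θ/3)/(5*pi) + 9*sin(5*pi*θ/3)/(5*pi) - 9*cos(5*pi*θ/3)/(25*pi**2); evaluating from 0 to 3: ∫_{0}^{3} (3 - θ) cos(5*pi*θ/3) dθ = (9/(25*pi**2)) - (-9/(25*pi**2)) = 18/(25*pi**2).
Hence a_5 = (2/3)·(18/(25*pi**2)) = 12/(25*pi**2).

12/(25*pi**2)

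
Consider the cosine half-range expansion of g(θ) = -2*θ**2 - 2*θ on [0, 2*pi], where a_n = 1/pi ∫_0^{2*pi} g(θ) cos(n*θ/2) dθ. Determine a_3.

a_3 = 1/pi ∫_0^{2*pi} (-2*θ**2 - 2*θ) cos(3*θ/2) dθ.
Integrating by parts twice (tabular method), an antiderivative of (-2*θ**2 - 2*θ) cos(3*θ/2) is -4*θ**2*sin(3*θ/2)/3 - 4*θ*sin(3*θ/2)/3 - 16*θ*cos(3*θ/2)/9 + 32*sin(3*θ/2)/27 - 8*cos(3*θ/2)/9; evaluating from 0 to 2*pi: ∫_{0}^{2*pi} (-2*θ**2 - 2*θ) cos(3*θ/2) dθ = (8/9 + 32*pi/9) - (-8/9) = 16/9 + 32*pi/9.
Hence a_3 = (1/pi)·(16/9 + 32*pi/9) = 16*(1 + 2*pi)/(9*pi).

16*(1 + 2*pi)/(9*pi)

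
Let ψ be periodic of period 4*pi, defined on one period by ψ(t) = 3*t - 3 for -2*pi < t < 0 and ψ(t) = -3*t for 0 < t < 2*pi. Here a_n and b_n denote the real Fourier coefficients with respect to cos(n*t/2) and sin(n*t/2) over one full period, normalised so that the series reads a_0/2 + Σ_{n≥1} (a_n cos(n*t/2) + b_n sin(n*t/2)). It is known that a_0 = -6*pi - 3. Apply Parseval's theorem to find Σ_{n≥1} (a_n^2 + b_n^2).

Parseval: a_0^2/2 + Σ_{n≥1} (a_n^2+b_n^2) = (1/(2*pi)) ∫_{-2*pi}^{2*pi} ψ(t)^2 dt = 9 + 18*pi + 24*pi**2.
Subtract a_0^2/2 = 9*(1 + 2*pi)**2/2: Σ (a_n^2+b_n^2) = 9/2 + 6*pi**2.

9/2 + 6*pi**2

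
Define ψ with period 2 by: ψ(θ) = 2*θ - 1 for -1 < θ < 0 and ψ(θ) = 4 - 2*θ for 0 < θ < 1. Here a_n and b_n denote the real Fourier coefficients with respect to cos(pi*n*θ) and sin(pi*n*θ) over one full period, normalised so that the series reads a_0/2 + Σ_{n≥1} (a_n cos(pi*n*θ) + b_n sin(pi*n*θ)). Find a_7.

8/(49*pi**2)

a_7 = ∫_{-1}^{1} ψ(θ) cos(7*pi*θ) dθ.
Split the integral at the breakpoints.
Integrating by parts (boundary term plus one more integral), an antiderivative of (2*θ - 1) cos(7*pi*θ) is 2*θ*sin(7*pi*θ)/(7*pi) - sin(7*pi*θ)/(7*pi) + 2*cos(7*pi*θ)/(49*pi**2); evaluating from -1 to 0: ∫_{-1}^{0} (2*θ - 1) cos(7*pi*θ) dθ = (2/(49*pi**2)) - (-2/(49*pi**2)) = 4/(49*pi**2).
Integrating by parts (boundary term plus one more integral), an antiderivative of (4 - 2*θ) cos(7*pi*θ) is -2*θ*sin(7*pi*θ)/(7*pi) + 4*sin(7*pi*θ)/(7*pi) - 2*cos(7*pi*θ)/(49*pi**2); evaluating from 0 to 1: ∫_{0}^{1} (4 - 2*θ) cos(7*pi*θ) dθ = (2/(49*pi**2)) - (-2/(49*pi**2)) = 4/(49*pi**2).
Summing the pieces gives a_7 = 8/(49*pi**2).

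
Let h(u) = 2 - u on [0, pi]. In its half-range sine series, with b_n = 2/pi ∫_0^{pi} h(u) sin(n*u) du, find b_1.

-2 + 8/pi

b_1 = 2/pi ∫_0^{pi} (2 - u) sin(u) du.
Integrating by parts (boundary term plus one more integral), an antiderivative of (2 - u) sin(u) is u*cos(u) - sin(u) - 2*cos(u); evaluating from 0 to pi: ∫_{0}^{pi} (2 - u) sin(u) du = (2 - pi) - (-2) = 4 - pi.
Hence b_1 = (2/pi)·(4 - pi) = -2 + 8/pi.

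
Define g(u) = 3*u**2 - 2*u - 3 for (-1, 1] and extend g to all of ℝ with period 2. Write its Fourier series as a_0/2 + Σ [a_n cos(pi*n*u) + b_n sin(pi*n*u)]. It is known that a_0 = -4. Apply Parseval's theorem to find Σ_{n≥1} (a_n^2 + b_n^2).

Parseval: a_0^2/2 + Σ_{n≥1} (a_n^2+b_n^2) = ∫_{-1}^{1} g(u)^2 du = 184/15.
Subtract a_0^2/2 = 8: Σ (a_n^2+b_n^2) = 64/15.

64/15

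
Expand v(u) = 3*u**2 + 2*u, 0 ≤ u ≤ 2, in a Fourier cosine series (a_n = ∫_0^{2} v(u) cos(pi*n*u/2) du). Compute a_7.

a_7 = ∫_0^{2} (3*u**2 + 2*u) cos(7*pi*u/2) du.
Integrating by parts twice (tabular method), an antiderivative of (3*u**2 + 2*u) cos(7*pi*u/2) is 6*u**2*sin(7*pi*u/2)/(7*pi) + 4*u*sin(7*pi*u/2)/(7*pi) + 24*u*cos(7*pi*u/2)/(49*pi**2) - 48*sin(7*pi*u/2)/(343*pi**3) + 8*cos(7*pi*u/2)/(49*pi**2); evaluating from 0 to 2: ∫_{0}^{2} (3*u**2 + 2*u) cos(7*pi*u/2) du = (-8/(7*pi**2)) - (8/(49*pi**2)) = -64/(49*pi**2).
Hence a_7 = -64/(49*pi**2).

-64/(49*pi**2)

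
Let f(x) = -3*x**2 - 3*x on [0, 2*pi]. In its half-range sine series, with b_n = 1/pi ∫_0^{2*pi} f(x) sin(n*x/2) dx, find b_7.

12*(-98*pi**2 - 49*pi + 8)/(343*pi)

b_7 = 1/pi ∫_0^{2*pi} (-3*x**2 - 3*x) sin(7*x/2) dx.
Integrating by parts twice (tabular method), an antiderivative of (-3*x**2 - 3*x) sin(7*x/2) is 6*x**2*cos(7*x/2)/7 - 24*x*sin(7*x/2)/49 + 6*x*cos(7*x/2)/7 - 12*sin(7*x/2)/49 - 48*cos(7*x/2)/343; evaluating from 0 to 2*pi: ∫_{0}^{2*pi} (-3*x**2 - 3*x) sin(7*x/2) dx = (-24*pi**2/7 - 12*pi/7 + 48/343) - (-48/343) = -24*pi**2/7 - 12*pi/7 + 96/343.
Hence b_7 = (1/pi)·(-24*pi**2/7 - 12*pi/7 + 96/343) = 12*(-98*pi**2 - 49*pi + 8)/(343*pi).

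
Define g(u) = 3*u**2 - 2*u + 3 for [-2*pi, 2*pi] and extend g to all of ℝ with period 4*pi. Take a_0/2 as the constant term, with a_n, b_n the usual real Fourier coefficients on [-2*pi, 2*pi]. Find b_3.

b_3 = (1/(2*pi)) ∫_{-2*pi}^{2*pi} g(u) sin(3*u/2) du.
Integrating by parts twice (tabular method), an antiderivative of (3*u**2 - 2*u + 3) sin(3*u/2) is -2*u**2*cos(3*u/2) + 8*u*sin(3*u/2)/3 + 4*u*cos(3*u/2)/3 - 8*sin(3*u/2)/9 - 2*cos(3*u/2)/9; evaluating from -2*pi to 2*pi: ∫_{-2*pi}^{2*pi} (3*u**2 - 2*u + 3) sin(3*u/2) du = (-8*pi/3 + 2/9 + 8*pi**2) - (2/9 + 8*pi/3 + 8*pi**2) = -16*pi/3.
Hence b_3 = (1/(2*pi))·(-16*pi/3) = -8/3.

-8/3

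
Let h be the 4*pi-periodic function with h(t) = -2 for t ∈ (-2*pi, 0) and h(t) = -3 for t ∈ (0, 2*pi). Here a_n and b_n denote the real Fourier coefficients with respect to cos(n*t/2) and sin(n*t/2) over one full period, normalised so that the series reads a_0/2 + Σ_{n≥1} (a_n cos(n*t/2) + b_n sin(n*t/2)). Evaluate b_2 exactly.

b_2 = (1/(2*pi)) ∫_{-2*pi}^{2*pi} h(t) sin(t) dt.
Split the integral at the breakpoints.
Directly, an antiderivative of (-2) sin(t) is 2*cos(t); evaluating from -2*pi to 0: ∫_{-2*pi}^{0} (-2) sin(t) dt = (2) - (2) = 0.
Directly, an antiderivative of (-3) sin(t) is 3*cos(t); evaluating from 0 to 2*pi: ∫_{0}^{2*pi} (-3) sin(t) dt = (3) - (3) = 0.
Summing the pieces and multiplying by (1/(2*pi)) gives b_2 = 0.

0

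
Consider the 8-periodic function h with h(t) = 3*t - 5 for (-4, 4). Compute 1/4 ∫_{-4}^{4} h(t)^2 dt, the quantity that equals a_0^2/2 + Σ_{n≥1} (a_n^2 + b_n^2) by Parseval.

1/4 ∫_{-4}^{4} h(t)^2 dt = 1/4 · (584) = 146.

146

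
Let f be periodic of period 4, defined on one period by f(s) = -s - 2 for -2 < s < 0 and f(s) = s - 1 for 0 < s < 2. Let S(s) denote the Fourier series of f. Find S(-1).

-1

f is continuous at s = -1 with value -1, so the series converges to -1 there.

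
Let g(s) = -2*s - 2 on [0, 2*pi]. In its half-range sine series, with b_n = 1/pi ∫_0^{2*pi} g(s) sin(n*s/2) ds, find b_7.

b_7 = 1/pi ∫_0^{2*pi} (-2*s - 2) sin(7*s/2) ds.
Integrating by parts (boundary term plus one more integral), an antiderivative of (-2*s - 2) sin(7*s/2) is 4*s*cos(7*s/2)/7 - 8*sin(7*s/2)/49 + 4*cos(7*s/2)/7; evaluating from 0 to 2*pi: ∫_{0}^{2*pi} (-2*s - 2) sin(7*s/2) ds = (-8*pi/7 - 4/7) - (4/7) = -8*pi/7 - 8/7.
Hence b_7 = (1/pi)·(-8*pi/7 - 8/7) = 8*(-pi - 1)/(7*pi).

8*(-pi - 1)/(7*pi)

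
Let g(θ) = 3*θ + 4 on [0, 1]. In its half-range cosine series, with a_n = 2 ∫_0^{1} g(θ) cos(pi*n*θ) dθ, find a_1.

a_1 = 2 ∫_0^{1} (3*θ + 4) cos(pi*θ) dθ.
Integrating by parts (boundary term plus one more integral), an antiderivative of (3*θ + 4) cos(pi*θ) is 3*θ*sin(pi*θ)/pi + 4*sin(pi*θ)/pi + 3*cos(pi*θ)/pi**2; evaluating from 0 to 1: ∫_{0}^{1} (3*θ + 4) cos(pi*θ) dθ = (-3/pi**2) - (3/pi**2) = -6/pi**2.
Hence a_1 = 2·(-6/pi**2) = -12/pi**2.

-12/pi**2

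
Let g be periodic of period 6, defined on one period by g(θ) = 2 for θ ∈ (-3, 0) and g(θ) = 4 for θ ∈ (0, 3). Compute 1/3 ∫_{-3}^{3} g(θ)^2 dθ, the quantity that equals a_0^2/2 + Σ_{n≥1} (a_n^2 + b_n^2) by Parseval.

20

1/3 ∫_{-3}^{3} g(θ)^2 dθ = 1/3 · (60) = 20.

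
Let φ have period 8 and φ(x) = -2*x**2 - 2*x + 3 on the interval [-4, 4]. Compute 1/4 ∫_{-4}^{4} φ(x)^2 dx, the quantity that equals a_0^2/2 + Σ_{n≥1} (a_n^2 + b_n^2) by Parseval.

1/4 ∫_{-4}^{4} φ(x)^2 dx = 1/4 · (20536/15) = 5134/15.

5134/15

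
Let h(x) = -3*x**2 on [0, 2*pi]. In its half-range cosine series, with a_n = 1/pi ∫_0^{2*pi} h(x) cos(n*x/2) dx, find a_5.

a_5 = 1/pi ∫_0^{2*pi} (-3*x**2) cos(5*x/2) dx.
Integrating by parts twice (tabular method), an antiderivative of (-3*x**2) cos(5*x/2) is -6*x**2*sin(5*x/2)/5 - 24*x*cos(5*x/2)/25 + 48*sin(5*x/2)/125; evaluating from 0 to 2*pi: ∫_{0}^{2*pi} (-3*x**2) cos(5*x/2) dx = (48*pi/25) - (0) = 48*pi/25.
Hence a_5 = (1/pi)·(48*pi/25) = 48/25.

48/25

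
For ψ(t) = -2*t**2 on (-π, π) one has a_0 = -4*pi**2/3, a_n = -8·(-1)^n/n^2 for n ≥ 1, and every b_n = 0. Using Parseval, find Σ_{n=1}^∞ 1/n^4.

pi**4/90

Parseval: a_0^2/2 + Σ a_n^2 = (1/π) ∫_{-π}^{π} ψ(t)^2 dt = 8*pi**4/5.
Subtract a_0^2/2 = 8*pi**4/9: Σ a_n^2 = 32*pi**4/45.
Since a_n^2 = 64/n^4, Σ 1/n^4 = pi**4/90.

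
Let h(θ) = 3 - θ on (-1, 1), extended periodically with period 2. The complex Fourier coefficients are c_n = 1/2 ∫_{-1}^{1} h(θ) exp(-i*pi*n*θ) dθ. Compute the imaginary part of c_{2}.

Since h is real-valued, Im(c_{2}) = -1/2 ∫_{-1}^{1} h(θ) sin(2*pi*θ) dθ = -b_{2}/2.
Integrating by parts (boundary term plus one more integral), an antiderivative of (3 - θ) sin(2*pi*θ) is θ*cos(2*pi*θ)/(2*pi) - sin(2*pi*θ)/(4*pi**2) - 3*cos(2*pi*θ)/(2*pi); evaluating from -1 to 1: ∫_{-1}^{1} (3 - θ) sin(2*pi*θ) dθ = (-1/pi) - (-2/pi) = 1/pi.
Hence Im(c_{2}) = (-1/2)·(1/pi) = -1/(2*pi).

-1/(2*pi)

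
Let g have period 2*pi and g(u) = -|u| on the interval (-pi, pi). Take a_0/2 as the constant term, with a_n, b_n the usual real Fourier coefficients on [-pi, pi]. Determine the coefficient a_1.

4/pi

a_1 = 1/pi ∫_{-pi}^{pi} g(u) cos(u) du.
g is even and cos(u) is even, so the integrand is even and a_1 = 2/pi ∫_0^{pi} g(u) cos(u) du.
Integrating by parts (boundary term plus one more integral), an antiderivative of (-u) cos(u) is -u*sin(u) - cos(u); evaluating from 0 to pi: ∫_{0}^{pi} (-u) cos(u) du = (1) - (-1) = 2.
Hence a_1 = (2/pi)·(2) = 4/pi.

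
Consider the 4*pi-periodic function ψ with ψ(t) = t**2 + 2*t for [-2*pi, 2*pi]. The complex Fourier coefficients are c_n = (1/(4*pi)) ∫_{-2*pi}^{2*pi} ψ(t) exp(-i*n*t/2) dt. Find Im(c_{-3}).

4/3

Since ψ is real-valued, Im(c_{-3}) = -(1/(4*pi)) ∫_{-2*pi}^{2*pi} ψ(t) sin(-3*t/2) dt = b_{3}/2.
Integrating by parts twice (tabular method), an antiderivative of (t**2 + 2*t) sin(-3*t/2) is 2*t**2*cos(3*t/2)/3 - 8*t*sin(3*t/2)/9 + 4*t*cos(3*t/2)/3 - 8*sin(3*t/2)/9 - 16*cos(3*t/2)/27; evaluating from -2*pi to 2*pi: ∫_{-2*pi}^{2*pi} (t**2 + 2*t) sin(-3*t/2) dt = (-8*pi**2/3 - 8*pi/3 + 16/27) - (-8*pi**2/3 + 16/27 + 8*pi/3) = -16*pi/3.
Hence Im(c_{-3}) = (-1/(4*pi))·(-16*pi/3) = 4/3.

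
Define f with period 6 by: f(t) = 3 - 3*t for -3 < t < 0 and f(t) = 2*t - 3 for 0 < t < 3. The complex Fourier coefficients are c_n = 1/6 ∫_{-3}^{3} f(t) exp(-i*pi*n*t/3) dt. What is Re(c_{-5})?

-3/(5*pi**2)

Since f is real-valued, Re(c_{-5}) = 1/6 ∫_{-3}^{3} f(t) cos(-5*pi*t/3) dt = a_{5}/2.
Split the integral at the breakpoints.
Integrating by parts (boundary term plus one more integral), an antiderivative of (3 - 3*t) cos(-5*pi*t/3) is -9*t*sin(5*pi*t/3)/(5*pi) + 9*sin(5*pi*t/3)/(5*pi) - 27*cos(5*pi*t/3)/(25*pi**2); evaluating from -3 to 0: ∫_{-3}^{0} (3 - 3*t) cos(-5*pi*t/3) dt = (-27/(25*pi**2)) - (27/(25*pi**2)) = -54/(25*pi**2).
Integrating by parts (boundary term plus one more integral), an antiderivative of (2*t - 3) cos(-5*pi*t/3) is 6*t*sin(5*pi*t/3)/(5*pi) - 9*sin(5*pi*t/3)/(5*pi) + 18*cos(5*pi*t/3)/(25*pi**2); evaluating from 0 to 3: ∫_{0}^{3} (2*t - 3) cos(-5*pi*t/3) dt = (-18/(25*pi**2)) - (18/(25*pi**2)) = -36/(25*pi**2).
So ∫_{-3}^{3} f(t) cos(-5*pi*t/3) dt = -18/(5*pi**2).
Hence Re(c_{-5}) = (1/6)·(-18/(5*pi**2)) = -3/(5*pi**2).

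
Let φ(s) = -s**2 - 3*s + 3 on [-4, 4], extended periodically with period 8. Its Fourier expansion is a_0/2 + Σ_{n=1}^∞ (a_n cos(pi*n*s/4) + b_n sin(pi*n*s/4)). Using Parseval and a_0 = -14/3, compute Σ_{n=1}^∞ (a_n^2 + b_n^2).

Parseval: a_0^2/2 + Σ_{n≥1} (a_n^2+b_n^2) = 1/4 ∫_{-4}^{4} φ(s)^2 ds = 762/5.
Subtract a_0^2/2 = 98/9: Σ (a_n^2+b_n^2) = 6368/45.

6368/45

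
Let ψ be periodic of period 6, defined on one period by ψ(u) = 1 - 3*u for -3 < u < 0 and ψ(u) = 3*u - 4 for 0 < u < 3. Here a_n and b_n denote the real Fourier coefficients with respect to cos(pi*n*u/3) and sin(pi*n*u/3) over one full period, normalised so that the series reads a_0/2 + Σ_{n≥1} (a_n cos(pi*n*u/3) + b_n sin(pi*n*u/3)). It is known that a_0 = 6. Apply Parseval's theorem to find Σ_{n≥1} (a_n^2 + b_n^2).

26

Parseval: a_0^2/2 + Σ_{n≥1} (a_n^2+b_n^2) = 1/3 ∫_{-3}^{3} ψ(u)^2 du = 44.
Subtract a_0^2/2 = 18: Σ (a_n^2+b_n^2) = 26.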